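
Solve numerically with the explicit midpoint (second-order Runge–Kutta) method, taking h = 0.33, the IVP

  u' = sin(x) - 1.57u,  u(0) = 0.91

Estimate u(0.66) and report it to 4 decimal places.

0.5079

Midpoint: k1 = f(x_n, u_n); k2 = f(x_n + h/2, u_n + (h/2)·k1); u_{n+1} = u_n + h·k2.
x=0.000000, u=0.910000:
  k1 = f(0.000000, 0.910000) = -1.428700
  k2 = f(0.165000, 0.674265) = -0.894343
  u ← 0.910000 + 0.33·(-0.894343) = 0.614867
x=0.330000, u=0.614867:
  k1 = f(0.330000, 0.614867) = -0.641298
  k2 = f(0.495000, 0.509053) = -0.324181
  u ← 0.614867 + 0.33·(-0.324181) = 0.507887
u(0.66) ≈ 0.5079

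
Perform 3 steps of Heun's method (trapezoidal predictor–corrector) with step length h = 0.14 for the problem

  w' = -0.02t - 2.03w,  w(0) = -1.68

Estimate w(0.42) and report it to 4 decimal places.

-0.7278

Heun: k1 = f(t_n, w_n); k2 = f(t_n + h, w_n + h·k1); w_{n+1} = w_n + (h/2)·(k1 + k2).
t=0.000000, w=-1.680000:
  k1 = f(0.000000, -1.680000) = 3.410400
  k2 = f(0.140000, -1.202544) = 2.438364
  w ← -1.680000 + (0.14/2)·(3.410400 + 2.438364) = -1.270586
t=0.140000, w=-1.270586:
  k1 = f(0.140000, -1.270586) = 2.576491
  k2 = f(0.280000, -0.909878) = 1.841452
  w ← -1.270586 + (0.14/2)·(2.576491 + 1.841452) = -0.961331
t=0.280000, w=-0.961331:
  k1 = f(0.280000, -0.961331) = 1.945901
  k2 = f(0.420000, -0.688904) = 1.390076
  w ← -0.961331 + (0.14/2)·(1.945901 + 1.390076) = -0.727812
w(0.42) ≈ -0.7278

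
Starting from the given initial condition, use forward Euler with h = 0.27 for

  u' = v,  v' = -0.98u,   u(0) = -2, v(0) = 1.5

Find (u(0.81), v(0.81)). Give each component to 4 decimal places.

Euler on (u,v): u_{n+1} = u_n + h·u', v_{n+1} = v_n + h·v'.
0.000000: (-2.000000, 1.500000); f=(1.500000, 1.960000) → (-1.595000, 2.029200)
0.270000: (-1.595000, 2.029200); f=(2.029200, 1.563100) → (-1.047116, 2.451237)
0.540000: (-1.047116, 2.451237); f=(2.451237, 1.026174) → (-0.385282, 2.728304)
(u(0.81), v(0.81)) ≈ (-0.3853, 2.7283)

-0.3853, 2.7283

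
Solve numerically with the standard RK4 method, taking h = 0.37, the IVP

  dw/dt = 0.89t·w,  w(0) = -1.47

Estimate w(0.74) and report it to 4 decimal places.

RK4: k1 = f(t_n, w_n); k2 = f(t_n + h/2, w_n + (h/2)·k1); k3 = f(t_n + h/2, w_n + (h/2)·k2); k4 = f(t_n + h, w_n + h·k3); w_{n+1} = w_n + (h/6)·(k1 + 2k2 + 2k3 + k4).
t=0.000000, w=-1.470000:
  k1 = f(0.000000, -1.470000) = 0.000000
  k2 = f(0.185000, -1.470000) = -0.242035
  k3 = f(0.185000, -1.514777) = -0.249408
  k4 = f(0.370000, -1.562281) = -0.514459
  w ← -1.470000 + (0.37/6)·(k1 + 2k2 + 2k3 + k4) = -1.562336
t=0.370000, w=-1.562336:
  k1 = f(0.370000, -1.562336) = -0.514477
  k2 = f(0.555000, -1.657515) = -0.818729
  k3 = f(0.555000, -1.713801) = -0.846532
  k4 = f(0.740000, -1.875553) = -1.235239
  w ← -1.562336 + (0.37/6)·(k1 + 2k2 + 2k3 + k4) = -1.875618
w(0.74) ≈ -1.8756

-1.8756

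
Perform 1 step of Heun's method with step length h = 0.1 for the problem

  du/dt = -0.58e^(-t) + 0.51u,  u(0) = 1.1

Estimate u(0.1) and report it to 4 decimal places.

Heun: k1 = f(t_n, u_n); k2 = f(t_n + h, u_n + h·k1); u_{n+1} = u_n + (h/2)·(k1 + k2).
t=0.000000, u=1.100000:
  k1 = f(0.000000, 1.100000) = -0.019000
  k2 = f(0.100000, 1.098100) = 0.035225
  u ← 1.100000 + (0.1/2)·(-0.019000 + 0.035225) = 1.100811
u(0.1) ≈ 1.1008

1.1008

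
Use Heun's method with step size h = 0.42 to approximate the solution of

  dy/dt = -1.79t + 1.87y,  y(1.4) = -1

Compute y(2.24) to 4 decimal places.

Heun: k1 = f(t_n, y_n); k2 = f(t_n + h, y_n + h·k1); y_{n+1} = y_n + (h/2)·(k1 + k2).
t=1.400000, y=-1.000000:
  k1 = f(1.400000, -1.000000) = -4.376000
  k2 = f(1.820000, -2.837920) = -8.564710
  y ← -1.000000 + (0.42/2)·(-4.376000 + (-8.564710)) = -3.717549
t=1.820000, y=-3.717549:
  k1 = f(1.820000, -3.717549) = -10.209617
  k2 = f(2.240000, -8.005588) = -18.980050
  y ← -3.717549 + (0.42/2)·(-10.209617 + (-18.980050)) = -9.847379
y(2.24) ≈ -9.8474

-9.8474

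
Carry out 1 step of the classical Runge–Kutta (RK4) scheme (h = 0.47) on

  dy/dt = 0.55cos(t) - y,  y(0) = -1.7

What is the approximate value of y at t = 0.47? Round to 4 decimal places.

-0.8651

RK4: k1 = f(t_n, y_n); k2 = f(t_n + h/2, y_n + (h/2)·k1); k3 = f(t_n + h/2, y_n + (h/2)·k2); k4 = f(t_n + h, y_n + h·k3); y_{n+1} = y_n + (h/6)·(k1 + 2k2 + 2k3 + k4).
t=0.000000, y=-1.700000:
  k1 = f(0.000000, -1.700000) = 2.250000
  k2 = f(0.235000, -1.171250) = 1.706133
  k3 = f(0.235000, -1.299059) = 1.833942
  k4 = f(0.470000, -0.838047) = 1.328410
  y ← -1.700000 + (0.47/6)·(k1 + 2k2 + 2k3 + k4) = -0.865080
y(0.47) ≈ -0.8651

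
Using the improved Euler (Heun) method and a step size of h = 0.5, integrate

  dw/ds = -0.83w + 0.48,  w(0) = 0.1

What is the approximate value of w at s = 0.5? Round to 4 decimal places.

Heun: k1 = f(s_n, w_n); k2 = f(s_n + h, w_n + h·k1); w_{n+1} = w_n + (h/2)·(k1 + k2).
s=0.000000, w=0.100000:
  k1 = f(0.000000, 0.100000) = 0.397000
  k2 = f(0.500000, 0.298500) = 0.232245
  w ← 0.100000 + (0.5/2)·(0.397000 + 0.232245) = 0.257311
w(0.5) ≈ 0.2573

0.2573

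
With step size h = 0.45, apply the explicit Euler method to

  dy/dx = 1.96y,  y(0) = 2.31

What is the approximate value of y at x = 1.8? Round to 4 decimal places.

Euler: y_{n+1} = y_n + h·f(x_n, y_n).
x=0.000000, y=2.310000: f=4.527600 → y ← 2.310000 + 0.45·4.527600 = 4.347420
x=0.450000, y=4.347420: f=8.520943 → y ← 4.347420 + 0.45·8.520943 = 8.181844
x=0.900000, y=8.181844: f=16.036415 → y ← 8.181844 + 0.45·16.036415 = 15.398231
x=1.350000, y=15.398231: f=30.180533 → y ← 15.398231 + 0.45·30.180533 = 28.979471
y(1.8) ≈ 28.9795

28.9795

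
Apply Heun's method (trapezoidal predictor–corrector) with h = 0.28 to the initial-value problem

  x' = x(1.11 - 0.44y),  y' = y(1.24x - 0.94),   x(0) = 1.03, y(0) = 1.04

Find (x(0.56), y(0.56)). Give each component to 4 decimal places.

Heun on (x,y): k1 = f(s_n, state_n); k2 = f(s_n + h, state_n + h·k1); state_{n+1} = state_n + (h/2)·(k1 + k2).
0.000000: (1.030000, 1.040000)
  k1 = (0.671972, 0.350688)
  predictor → (1.218152, 1.138193)
  k2 = (0.742092, 0.649349)
  → (1.227969, 1.180005)
0.280000: (1.227969, 1.180005)
  k1 = (0.725481, 0.687567)
  predictor → (1.431104, 1.372524)
  k2 = (0.724267, 1.145466)
  → (1.430934, 1.436630)
(x(0.56), y(0.56)) ≈ (1.4309, 1.4366)

1.4309, 1.4366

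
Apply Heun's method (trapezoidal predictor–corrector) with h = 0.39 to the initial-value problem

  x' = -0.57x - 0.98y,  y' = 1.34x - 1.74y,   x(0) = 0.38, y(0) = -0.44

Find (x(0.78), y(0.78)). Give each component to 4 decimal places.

0.2713, 0.0627

Heun on (x,y): k1 = f(t_n, state_n); k2 = f(t_n + h, state_n + h·k1); state_{n+1} = state_n + (h/2)·(k1 + k2).
0.000000: (0.380000, -0.440000)
  k1 = (0.214600, 1.274800)
  predictor → (0.463694, 0.057172)
  k2 = (-0.320334, 0.521871)
  → (0.359382, -0.089649)
0.390000: (0.359382, -0.089649)
  k1 = (-0.116991, 0.637561)
  predictor → (0.313755, 0.159000)
  k2 = (-0.334660, 0.143772)
  → (0.271310, 0.062711)
(x(0.78), y(0.78)) ≈ (0.2713, 0.0627)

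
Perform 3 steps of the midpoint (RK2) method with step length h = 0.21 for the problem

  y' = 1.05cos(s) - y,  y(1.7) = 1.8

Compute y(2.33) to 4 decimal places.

0.7393

Midpoint: k1 = f(s_n, y_n); k2 = f(s_n + h/2, y_n + (h/2)·k1); y_{n+1} = y_n + h·k2.
s=1.700000, y=1.800000:
  k1 = f(1.700000, 1.800000) = -1.935287
  k2 = f(1.805000, 1.596795) = -1.840467
  y ← 1.800000 + 0.21·(-1.840467) = 1.413502
s=1.910000, y=1.413502:
  k1 = f(1.910000, 1.413502) = -1.762875
  k2 = f(2.015000, 1.228400) = -1.679626
  y ← 1.413502 + 0.21·(-1.679626) = 1.060781
s=2.120000, y=1.060781:
  k1 = f(2.120000, 1.060781) = -1.608889
  k2 = f(2.225000, 0.891847) = -1.530801
  y ← 1.060781 + 0.21·(-1.530801) = 0.739312
y(2.33) ≈ 0.7393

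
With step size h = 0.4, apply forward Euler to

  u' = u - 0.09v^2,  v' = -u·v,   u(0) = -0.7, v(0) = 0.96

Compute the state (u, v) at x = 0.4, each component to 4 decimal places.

-1.0132, 1.2288

Euler on (u,v): u_{n+1} = u_n + h·u', v_{n+1} = v_n + h·v'.
0.000000: (-0.700000, 0.960000); f=(-0.782944, 0.672000) → (-1.013178, 1.228800)
(u(0.4), v(0.4)) ≈ (-1.0132, 1.2288)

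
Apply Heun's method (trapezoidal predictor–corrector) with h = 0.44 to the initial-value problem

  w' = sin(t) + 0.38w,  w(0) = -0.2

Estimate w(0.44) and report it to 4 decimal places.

Heun: k1 = f(t_n, w_n); k2 = f(t_n + h, w_n + h·k1); w_{n+1} = w_n + (h/2)·(k1 + k2).
t=0.000000, w=-0.200000:
  k1 = f(0.000000, -0.200000) = -0.076000
  k2 = f(0.440000, -0.233440) = 0.337232
  w ← -0.200000 + (0.44/2)·(-0.076000 + 0.337232) = -0.142529
w(0.44) ≈ -0.1425

-0.1425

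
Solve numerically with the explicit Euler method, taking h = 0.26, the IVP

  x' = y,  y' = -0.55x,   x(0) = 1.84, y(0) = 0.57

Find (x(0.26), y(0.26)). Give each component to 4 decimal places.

1.9882, 0.3069

Euler on (x,y): x_{n+1} = x_n + h·x', y_{n+1} = y_n + h·y'.
0.000000: (1.840000, 0.570000); f=(0.570000, -1.012000) → (1.988200, 0.306880)
(x(0.26), y(0.26)) ≈ (1.9882, 0.3069)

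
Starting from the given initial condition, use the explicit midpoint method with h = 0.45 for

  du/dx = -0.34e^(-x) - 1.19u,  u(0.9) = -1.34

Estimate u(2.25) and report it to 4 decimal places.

Midpoint: k1 = f(x_n, u_n); k2 = f(x_n + h/2, u_n + (h/2)·k1); u_{n+1} = u_n + h·k2.
x=0.900000, u=-1.340000:
  k1 = f(0.900000, -1.340000) = 1.456366
  k2 = f(1.125000, -1.012318) = 1.094276
  u ← -1.340000 + 0.45·1.094276 = -0.847576
x=1.350000, u=-0.847576:
  k1 = f(1.350000, -0.847576) = 0.920473
  k2 = f(1.575000, -0.640469) = 0.691776
  u ← -0.847576 + 0.45·0.691776 = -0.536277
x=1.800000, u=-0.536277:
  k1 = f(1.800000, -0.536277) = 0.581968
  k2 = f(2.025000, -0.405334) = 0.437469
  u ← -0.536277 + 0.45·0.437469 = -0.339415
u(2.25) ≈ -0.3394

-0.3394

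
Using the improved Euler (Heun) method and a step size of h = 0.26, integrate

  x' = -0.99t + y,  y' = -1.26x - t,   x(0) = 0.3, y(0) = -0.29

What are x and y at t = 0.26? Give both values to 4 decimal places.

Heun on (x,y): k1 = f(t_n, state_n); k2 = f(t_n + h, state_n + h·k1); state_{n+1} = state_n + (h/2)·(k1 + k2).
0.000000: (0.300000, -0.290000)
  k1 = (-0.290000, -0.378000)
  predictor → (0.224600, -0.388280)
  k2 = (-0.645680, -0.542996)
  → (0.178362, -0.409729)
(x(0.26), y(0.26)) ≈ (0.1784, -0.4097)

0.1784, -0.4097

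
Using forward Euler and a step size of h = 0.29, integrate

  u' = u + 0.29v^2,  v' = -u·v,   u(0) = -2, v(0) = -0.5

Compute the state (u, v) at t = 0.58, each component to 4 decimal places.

Euler on (u,v): u_{n+1} = u_n + h·u', v_{n+1} = v_n + h·v'.
0.000000: (-2.000000, -0.500000); f=(-1.927500, -1.000000) → (-2.558975, -0.790000)
0.290000: (-2.558975, -0.790000); f=(-2.377986, -2.021590) → (-3.248591, -1.376261)
(u(0.58), v(0.58)) ≈ (-3.2486, -1.3763)

-3.2486, -1.3763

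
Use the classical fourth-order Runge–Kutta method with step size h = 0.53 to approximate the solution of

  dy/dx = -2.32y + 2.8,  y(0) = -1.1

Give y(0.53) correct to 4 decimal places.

0.4877

RK4: k1 = f(x_n, y_n); k2 = f(x_n + h/2, y_n + (h/2)·k1); k3 = f(x_n + h/2, y_n + (h/2)·k2); k4 = f(x_n + h, y_n + h·k3); y_{n+1} = y_n + (h/6)·(k1 + 2k2 + 2k3 + k4).
x=0.000000, y=-1.100000:
  k1 = f(0.000000, -1.100000) = 5.352000
  k2 = f(0.265000, 0.318280) = 2.061590
  k3 = f(0.265000, -0.553679) = 4.084534
  k4 = f(0.530000, 1.064803) = 0.329657
  y ← -1.100000 + (0.53/6)·(k1 + 2k2 + 2k3 + k4) = 0.487695
y(0.53) ≈ 0.4877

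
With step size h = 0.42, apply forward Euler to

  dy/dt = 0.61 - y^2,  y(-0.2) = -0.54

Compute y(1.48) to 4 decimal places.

0.2727

Euler: y_{n+1} = y_n + h·f(t_n, y_n).
t=-0.200000, y=-0.540000: f=0.318400 → y ← -0.540000 + 0.42·0.318400 = -0.406272
t=0.220000, y=-0.406272: f=0.444943 → y ← -0.406272 + 0.42·0.444943 = -0.219396
t=0.640000, y=-0.219396: f=0.561865 → y ← -0.219396 + 0.42·0.561865 = 0.016588
t=1.060000, y=0.016588: f=0.609725 → y ← 0.016588 + 0.42·0.609725 = 0.272672
y(1.48) ≈ 0.2727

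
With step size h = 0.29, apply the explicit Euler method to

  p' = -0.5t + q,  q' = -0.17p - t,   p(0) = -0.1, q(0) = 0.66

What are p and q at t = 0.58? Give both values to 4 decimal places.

0.2422, 0.5763

Euler on (p,q): p_{n+1} = p_n + h·p', q_{n+1} = q_n + h·q'.
0.000000: (-0.100000, 0.660000); f=(0.660000, 0.017000) → (0.091400, 0.664930)
0.290000: (0.091400, 0.664930); f=(0.519930, -0.305538) → (0.242180, 0.576324)
(p(0.58), q(0.58)) ≈ (0.2422, 0.5763)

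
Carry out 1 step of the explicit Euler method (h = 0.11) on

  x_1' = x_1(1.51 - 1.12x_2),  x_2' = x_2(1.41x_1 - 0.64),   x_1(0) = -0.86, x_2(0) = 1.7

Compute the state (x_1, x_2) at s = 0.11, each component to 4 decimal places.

Euler on (x_1,x_2): x_1_{n+1} = x_1_n + h·x_1', x_2_{n+1} = x_2_n + h·x_2'.
0.000000: (-0.860000, 1.700000); f=(0.338840, -3.149420) → (-0.822728, 1.353564)
(x_1(0.11), x_2(0.11)) ≈ (-0.8227, 1.3536)

-0.8227, 1.3536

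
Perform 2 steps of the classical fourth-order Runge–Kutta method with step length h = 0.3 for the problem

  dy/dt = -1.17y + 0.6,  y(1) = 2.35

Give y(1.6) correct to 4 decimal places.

RK4: k1 = f(t_n, y_n); k2 = f(t_n + h/2, y_n + (h/2)·k1); k3 = f(t_n + h/2, y_n + (h/2)·k2); k4 = f(t_n + h, y_n + h·k3); y_{n+1} = y_n + (h/6)·(k1 + 2k2 + 2k3 + k4).
t=1.000000, y=2.350000:
  k1 = f(1.000000, 2.350000) = -2.149500
  k2 = f(1.150000, 2.027575) = -1.772263
  k3 = f(1.150000, 2.084161) = -1.838468
  k4 = f(1.300000, 1.798460) = -1.504198
  y ← 2.350000 + (0.3/6)·(k1 + 2k2 + 2k3 + k4) = 1.806242
t=1.300000, y=1.806242:
  k1 = f(1.300000, 1.806242) = -1.513303
  k2 = f(1.450000, 1.579247) = -1.247718
  k3 = f(1.450000, 1.619084) = -1.294329
  k4 = f(1.600000, 1.417943) = -1.058994
  y ← 1.806242 + (0.3/6)·(k1 + 2k2 + 2k3 + k4) = 1.423422
y(1.6) ≈ 1.4234

1.4234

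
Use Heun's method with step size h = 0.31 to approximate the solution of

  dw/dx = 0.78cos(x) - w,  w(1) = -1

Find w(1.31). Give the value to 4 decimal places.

-0.6618

Heun: k1 = f(x_n, w_n); k2 = f(x_n + h, w_n + h·k1); w_{n+1} = w_n + (h/2)·(k1 + k2).
x=1.000000, w=-1.000000:
  k1 = f(1.000000, -1.000000) = 1.421436
  k2 = f(1.310000, -0.559355) = 0.760478
  w ← -1.000000 + (0.31/2)·(1.421436 + 0.760478) = -0.661803
w(1.31) ≈ -0.6618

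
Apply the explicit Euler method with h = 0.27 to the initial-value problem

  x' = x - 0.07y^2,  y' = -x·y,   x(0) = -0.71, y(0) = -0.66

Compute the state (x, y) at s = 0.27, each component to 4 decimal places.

Euler on (x,y): x_{n+1} = x_n + h·x', y_{n+1} = y_n + h·y'.
0.000000: (-0.710000, -0.660000); f=(-0.740492, -0.468600) → (-0.909933, -0.786522)
(x(0.27), y(0.27)) ≈ (-0.9099, -0.7865)

-0.9099, -0.7865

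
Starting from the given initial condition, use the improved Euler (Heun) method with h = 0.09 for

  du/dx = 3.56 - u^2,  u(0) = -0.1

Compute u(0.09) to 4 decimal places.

0.2178

Heun: k1 = f(x_n, u_n); k2 = f(x_n + h, u_n + h·k1); u_{n+1} = u_n + (h/2)·(k1 + k2).
x=0.000000, u=-0.100000:
  k1 = f(0.000000, -0.100000) = 3.550000
  k2 = f(0.090000, 0.219500) = 3.511820
  u ← -0.100000 + (0.09/2)·(3.550000 + 3.511820) = 0.217782
u(0.09) ≈ 0.2178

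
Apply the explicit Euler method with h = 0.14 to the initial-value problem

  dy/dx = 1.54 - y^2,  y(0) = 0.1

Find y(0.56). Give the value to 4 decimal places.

0.8424

Euler: y_{n+1} = y_n + h·f(x_n, y_n).
x=0.000000, y=0.100000: f=1.530000 → y ← 0.100000 + 0.14·1.530000 = 0.314200
x=0.140000, y=0.314200: f=1.441278 → y ← 0.314200 + 0.14·1.441278 = 0.515979
x=0.280000, y=0.515979: f=1.273766 → y ← 0.515979 + 0.14·1.273766 = 0.694306
x=0.420000, y=0.694306: f=1.057939 → y ← 0.694306 + 0.14·1.057939 = 0.842418
y(0.56) ≈ 0.8424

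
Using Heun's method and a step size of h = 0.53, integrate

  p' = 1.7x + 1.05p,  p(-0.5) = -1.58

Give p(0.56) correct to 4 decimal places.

-4.9309

Heun: k1 = f(x_n, p_n); k2 = f(x_n + h, p_n + h·k1); p_{n+1} = p_n + (h/2)·(k1 + k2).
x=-0.500000, p=-1.580000:
  k1 = f(-0.500000, -1.580000) = -2.509000
  k2 = f(0.030000, -2.909770) = -3.004259
  p ← -1.580000 + (0.53/2)·(-2.509000 + (-3.004259)) = -3.041014
x=0.030000, p=-3.041014:
  k1 = f(0.030000, -3.041014) = -3.142064
  k2 = f(0.560000, -4.706308) = -3.989623
  p ← -3.041014 + (0.53/2)·(-3.142064 + (-3.989623)) = -4.930911
p(0.56) ≈ -4.9309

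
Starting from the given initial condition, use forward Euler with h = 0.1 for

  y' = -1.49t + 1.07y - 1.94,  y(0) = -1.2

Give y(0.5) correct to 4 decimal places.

-3.3617

Euler: y_{n+1} = y_n + h·f(t_n, y_n).
t=0.000000, y=-1.200000: f=-3.224000 → y ← -1.200000 + 0.1·(-3.224000) = -1.522400
t=0.100000, y=-1.522400: f=-3.717968 → y ← -1.522400 + 0.1·(-3.717968) = -1.894197
t=0.200000, y=-1.894197: f=-4.264791 → y ← -1.894197 + 0.1·(-4.264791) = -2.320676
t=0.300000, y=-2.320676: f=-4.870123 → y ← -2.320676 + 0.1·(-4.870123) = -2.807688
t=0.400000, y=-2.807688: f=-5.540226 → y ← -2.807688 + 0.1·(-5.540226) = -3.361711
y(0.5) ≈ -3.3617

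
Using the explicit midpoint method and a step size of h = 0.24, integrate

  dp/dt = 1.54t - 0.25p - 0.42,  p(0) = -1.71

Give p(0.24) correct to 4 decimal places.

Midpoint: k1 = f(t_n, p_n); k2 = f(t_n + h/2, p_n + (h/2)·k1); p_{n+1} = p_n + h·k2.
t=0.000000, p=-1.710000:
  k1 = f(0.000000, -1.710000) = 0.007500
  k2 = f(0.120000, -1.709100) = 0.192075
  p ← -1.710000 + 0.24·0.192075 = -1.663902
p(0.24) ≈ -1.6639

-1.6639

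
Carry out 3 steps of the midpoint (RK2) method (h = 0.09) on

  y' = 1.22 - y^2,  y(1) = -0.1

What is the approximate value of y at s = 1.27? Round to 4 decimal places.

0.2261

Midpoint: k1 = f(s_n, y_n); k2 = f(s_n + h/2, y_n + (h/2)·k1); y_{n+1} = y_n + h·k2.
s=1.000000, y=-0.100000:
  k1 = f(1.000000, -0.100000) = 1.210000
  k2 = f(1.045000, -0.045550) = 1.217925
  y ← -0.100000 + 0.09·1.217925 = 0.009613
s=1.090000, y=0.009613:
  k1 = f(1.090000, 0.009613) = 1.219908
  k2 = f(1.135000, 0.064509) = 1.215839
  y ← 0.009613 + 0.09·1.215839 = 0.119039
s=1.180000, y=0.119039:
  k1 = f(1.180000, 0.119039) = 1.205830
  k2 = f(1.225000, 0.173301) = 1.189967
  y ← 0.119039 + 0.09·1.189967 = 0.226136
y(1.27) ≈ 0.2261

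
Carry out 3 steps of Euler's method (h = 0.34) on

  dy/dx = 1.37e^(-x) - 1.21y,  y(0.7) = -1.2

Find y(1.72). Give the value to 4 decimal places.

Euler: y_{n+1} = y_n + h·f(x_n, y_n).
x=0.700000, y=-1.200000: f=2.132322 → y ← -1.200000 + 0.34·2.132322 = -0.475011
x=1.040000, y=-0.475011: f=1.058996 → y ← -0.475011 + 0.34·1.058996 = -0.114952
x=1.380000, y=-0.114952: f=0.483755 → y ← -0.114952 + 0.34·0.483755 = 0.049525
y(1.72) ≈ 0.0495

0.0495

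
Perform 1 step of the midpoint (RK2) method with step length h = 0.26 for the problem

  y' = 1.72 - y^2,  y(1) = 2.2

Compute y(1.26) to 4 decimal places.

Midpoint: k1 = f(x_n, y_n); k2 = f(x_n + h/2, y_n + (h/2)·k1); y_{n+1} = y_n + h·k2.
x=1.000000, y=2.200000:
  k1 = f(1.000000, 2.200000) = -3.120000
  k2 = f(1.130000, 1.794400) = -1.499871
  y ← 2.200000 + 0.26·(-1.499871) = 1.810033
y(1.26) ≈ 1.8100

1.8100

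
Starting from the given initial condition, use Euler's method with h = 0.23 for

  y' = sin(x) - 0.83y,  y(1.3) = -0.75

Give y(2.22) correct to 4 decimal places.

0.3393

Euler: y_{n+1} = y_n + h·f(x_n, y_n).
x=1.300000, y=-0.750000: f=1.586058 → y ← -0.750000 + 0.23·1.586058 = -0.385207
x=1.530000, y=-0.385207: f=1.318889 → y ← -0.385207 + 0.23·1.318889 = -0.081862
x=1.760000, y=-0.081862: f=1.050100 → y ← -0.081862 + 0.23·1.050100 = 0.159661
x=1.990000, y=0.159661: f=0.780895 → y ← 0.159661 + 0.23·0.780895 = 0.339267
y(2.22) ≈ 0.3393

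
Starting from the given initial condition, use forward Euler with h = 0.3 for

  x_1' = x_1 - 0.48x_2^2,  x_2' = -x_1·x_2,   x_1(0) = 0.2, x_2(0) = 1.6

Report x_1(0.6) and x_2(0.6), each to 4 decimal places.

-0.4670, 1.5530

Euler on (x_1,x_2): x_1_{n+1} = x_1_n + h·x_1', x_2_{n+1} = x_2_n + h·x_2'.
0.000000: (0.200000, 1.600000); f=(-1.028800, -0.320000) → (-0.108640, 1.504000)
0.300000: (-0.108640, 1.504000); f=(-1.194408, 0.163395) → (-0.466962, 1.553018)
(x_1(0.6), x_2(0.6)) ≈ (-0.4670, 1.5530)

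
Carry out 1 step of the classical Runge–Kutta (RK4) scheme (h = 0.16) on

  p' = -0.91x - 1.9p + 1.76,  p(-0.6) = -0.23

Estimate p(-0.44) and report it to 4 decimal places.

0.1379

RK4: k1 = f(x_n, p_n); k2 = f(x_n + h/2, p_n + (h/2)·k1); k3 = f(x_n + h/2, p_n + (h/2)·k2); k4 = f(x_n + h, p_n + h·k3); p_{n+1} = p_n + (h/6)·(k1 + 2k2 + 2k3 + k4).
x=-0.600000, p=-0.230000:
  k1 = f(-0.600000, -0.230000) = 2.743000
  k2 = f(-0.520000, -0.010560) = 2.253264
  k3 = f(-0.520000, -0.049739) = 2.327704
  k4 = f(-0.440000, 0.142433) = 1.889778
  p ← -0.230000 + (0.16/6)·(k1 + 2k2 + 2k3 + k4) = 0.137859
p(-0.44) ≈ 0.1379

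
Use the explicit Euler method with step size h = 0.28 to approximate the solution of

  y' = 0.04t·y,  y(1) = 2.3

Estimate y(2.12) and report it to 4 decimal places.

Euler: y_{n+1} = y_n + h·f(t_n, y_n).
t=1.000000, y=2.300000: f=0.092000 → y ← 2.300000 + 0.28·0.092000 = 2.325760
t=1.280000, y=2.325760: f=0.119079 → y ← 2.325760 + 0.28·0.119079 = 2.359102
t=1.560000, y=2.359102: f=0.147208 → y ← 2.359102 + 0.28·0.147208 = 2.400320
t=1.840000, y=2.400320: f=0.176664 → y ← 2.400320 + 0.28·0.176664 = 2.449786
y(2.12) ≈ 2.4498

2.4498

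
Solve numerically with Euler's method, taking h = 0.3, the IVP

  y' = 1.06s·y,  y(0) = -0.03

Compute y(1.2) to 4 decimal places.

Euler: y_{n+1} = y_n + h·f(s_n, y_n).
s=0.000000, y=-0.030000: f=0.000000 → y ← -0.030000 + 0.3·0.000000 = -0.030000
s=0.300000, y=-0.030000: f=-0.009540 → y ← -0.030000 + 0.3·(-0.009540) = -0.032862
s=0.600000, y=-0.032862: f=-0.020900 → y ← -0.032862 + 0.3·(-0.020900) = -0.039132
s=0.900000, y=-0.039132: f=-0.037332 → y ← -0.039132 + 0.3·(-0.037332) = -0.050332
y(1.2) ≈ -0.0503

-0.0503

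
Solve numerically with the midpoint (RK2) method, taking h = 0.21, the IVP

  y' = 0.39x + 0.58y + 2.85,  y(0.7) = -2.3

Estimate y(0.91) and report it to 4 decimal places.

Midpoint: k1 = f(x_n, y_n); k2 = f(x_n + h/2, y_n + (h/2)·k1); y_{n+1} = y_n + h·k2.
x=0.700000, y=-2.300000:
  k1 = f(0.700000, -2.300000) = 1.789000
  k2 = f(0.805000, -2.112155) = 1.938900
  y ← -2.300000 + 0.21·1.938900 = -1.892831
y(0.91) ≈ -1.8928

-1.8928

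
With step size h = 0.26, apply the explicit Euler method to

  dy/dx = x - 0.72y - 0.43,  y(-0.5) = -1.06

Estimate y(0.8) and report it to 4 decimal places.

Euler: y_{n+1} = y_n + h·f(x_n, y_n).
x=-0.500000, y=-1.060000: f=-0.166800 → y ← -1.060000 + 0.26·(-0.166800) = -1.103368
x=-0.240000, y=-1.103368: f=0.124425 → y ← -1.103368 + 0.26·0.124425 = -1.071018
x=0.020000, y=-1.071018: f=0.361133 → y ← -1.071018 + 0.26·0.361133 = -0.977123
x=0.280000, y=-0.977123: f=0.553529 → y ← -0.977123 + 0.26·0.553529 = -0.833206
x=0.540000, y=-0.833206: f=0.709908 → y ← -0.833206 + 0.26·0.709908 = -0.648630
y(0.8) ≈ -0.6486

-0.6486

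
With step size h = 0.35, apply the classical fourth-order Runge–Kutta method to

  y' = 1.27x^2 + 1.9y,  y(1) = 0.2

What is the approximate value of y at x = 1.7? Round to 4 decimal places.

3.8382

RK4: k1 = f(x_n, y_n); k2 = f(x_n + h/2, y_n + (h/2)·k1); k3 = f(x_n + h/2, y_n + (h/2)·k2); k4 = f(x_n + h, y_n + h·k3); y_{n+1} = y_n + (h/6)·(k1 + 2k2 + 2k3 + k4).
x=1.000000, y=0.200000:
  k1 = f(1.000000, 0.200000) = 1.650000
  k2 = f(1.175000, 0.488750) = 2.682019
  k3 = f(1.175000, 0.669353) = 3.025165
  k4 = f(1.350000, 1.258808) = 4.706310
  y ← 0.200000 + (0.35/6)·(k1 + 2k2 + 2k3 + k4) = 1.236623
x=1.350000, y=1.236623:
  k1 = f(1.350000, 1.236623) = 4.664158
  k2 = f(1.525000, 2.052851) = 6.853960
  k3 = f(1.525000, 2.436066) = 7.582069
  k4 = f(1.700000, 3.890347) = 11.061959
  y ← 1.236623 + (0.35/6)·(k1 + 2k2 + 2k3 + k4) = 3.838183
y(1.7) ≈ 3.8382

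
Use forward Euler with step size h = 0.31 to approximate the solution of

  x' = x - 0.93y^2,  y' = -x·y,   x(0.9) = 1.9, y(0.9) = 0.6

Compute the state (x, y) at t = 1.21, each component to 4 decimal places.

2.3852, 0.2466

Euler on (x,y): x_{n+1} = x_n + h·x', y_{n+1} = y_n + h·y'.
0.900000: (1.900000, 0.600000); f=(1.565200, -1.140000) → (2.385212, 0.246600)
(x(1.21), y(1.21)) ≈ (2.3852, 0.2466)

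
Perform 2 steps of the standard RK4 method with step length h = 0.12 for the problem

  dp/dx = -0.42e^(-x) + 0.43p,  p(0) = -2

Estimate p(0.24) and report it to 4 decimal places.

RK4: k1 = f(x_n, p_n); k2 = f(x_n + h/2, p_n + (h/2)·k1); k3 = f(x_n + h/2, p_n + (h/2)·k2); k4 = f(x_n + h, p_n + h·k3); p_{n+1} = p_n + (h/6)·(k1 + 2k2 + 2k3 + k4).
x=0.000000, p=-2.000000:
  k1 = f(0.000000, -2.000000) = -1.280000
  k2 = f(0.060000, -2.076800) = -1.288565
  k3 = f(0.060000, -2.077314) = -1.288786
  k4 = f(0.120000, -2.154654) = -1.299008
  p ← -2.000000 + (0.12/6)·(k1 + 2k2 + 2k3 + k4) = -2.154674
x=0.120000, p=-2.154674:
  k1 = f(0.120000, -2.154674) = -1.299016
  k2 = f(0.180000, -2.232615) = -1.310838
  k3 = f(0.180000, -2.233324) = -1.311143
  k4 = f(0.240000, -2.312011) = -1.324549
  p ← -2.154674 + (0.12/6)·(k1 + 2k2 + 2k3 + k4) = -2.312025
p(0.24) ≈ -2.3120

-2.3120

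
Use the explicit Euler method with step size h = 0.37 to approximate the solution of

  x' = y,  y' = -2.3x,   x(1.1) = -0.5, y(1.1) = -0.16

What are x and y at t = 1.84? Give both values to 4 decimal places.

-0.4610, 0.7414

Euler on (x,y): x_{n+1} = x_n + h·x', y_{n+1} = y_n + h·y'.
1.100000: (-0.500000, -0.160000); f=(-0.160000, 1.150000) → (-0.559200, 0.265500)
1.470000: (-0.559200, 0.265500); f=(0.265500, 1.286160) → (-0.460965, 0.741379)
(x(1.84), y(1.84)) ≈ (-0.4610, 0.7414)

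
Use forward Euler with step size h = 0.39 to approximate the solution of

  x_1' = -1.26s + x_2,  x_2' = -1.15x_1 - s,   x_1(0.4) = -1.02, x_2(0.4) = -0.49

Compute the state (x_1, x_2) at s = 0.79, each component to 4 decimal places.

Euler on (x_1,x_2): x_1_{n+1} = x_1_n + h·x_1', x_2_{n+1} = x_2_n + h·x_2'.
0.400000: (-1.020000, -0.490000); f=(-0.994000, 0.773000) → (-1.407660, -0.188530)
(x_1(0.79), x_2(0.79)) ≈ (-1.4077, -0.1885)

-1.4077, -0.1885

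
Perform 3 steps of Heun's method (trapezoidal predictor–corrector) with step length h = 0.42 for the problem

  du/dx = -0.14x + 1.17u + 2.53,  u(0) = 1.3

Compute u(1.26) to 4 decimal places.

Heun: k1 = f(x_n, u_n); k2 = f(x_n + h, u_n + h·k1); u_{n+1} = u_n + (h/2)·(k1 + k2).
x=0.000000, u=1.300000:
  k1 = f(0.000000, 1.300000) = 4.051000
  k2 = f(0.420000, 3.001420) = 5.982861
  u ← 1.300000 + (0.42/2)·(4.051000 + 5.982861) = 3.407111
x=0.420000, u=3.407111:
  k1 = f(0.420000, 3.407111) = 6.457520
  k2 = f(0.840000, 6.119269) = 9.571945
  u ← 3.407111 + (0.42/2)·(6.457520 + 9.571945) = 6.773298
x=0.840000, u=6.773298:
  k1 = f(0.840000, 6.773298) = 10.337159
  k2 = f(1.260000, 11.114905) = 15.358039
  u ← 6.773298 + (0.42/2)·(10.337159 + 15.358039) = 12.169290
u(1.26) ≈ 12.1693

12.1693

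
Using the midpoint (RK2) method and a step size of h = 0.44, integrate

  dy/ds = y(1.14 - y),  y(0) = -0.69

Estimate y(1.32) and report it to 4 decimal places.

-102.5960

Midpoint: k1 = f(s_n, y_n); k2 = f(s_n + h/2, y_n + (h/2)·k1); y_{n+1} = y_n + h·k2.
s=0.000000, y=-0.690000:
  k1 = f(0.000000, -0.690000) = -1.262700
  k2 = f(0.220000, -0.967794) = -2.039910
  y ← -0.690000 + 0.44·(-2.039910) = -1.587561
s=0.440000, y=-1.587561:
  k1 = f(0.440000, -1.587561) = -4.330168
  k2 = f(0.660000, -2.540197) = -9.348428
  y ← -1.587561 + 0.44·(-9.348428) = -5.700869
s=0.880000, y=-5.700869:
  k1 = f(0.880000, -5.700869) = -38.998897
  k2 = f(1.100000, -14.280626) = -220.216204
  y ← -5.700869 + 0.44·(-220.216204) = -102.595999
y(1.32) ≈ -102.5960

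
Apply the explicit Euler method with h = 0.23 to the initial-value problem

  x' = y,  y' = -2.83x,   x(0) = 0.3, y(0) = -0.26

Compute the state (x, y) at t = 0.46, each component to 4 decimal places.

0.1355, -0.6116

Euler on (x,y): x_{n+1} = x_n + h·x', y_{n+1} = y_n + h·y'.
0.000000: (0.300000, -0.260000); f=(-0.260000, -0.849000) → (0.240200, -0.455270)
0.230000: (0.240200, -0.455270); f=(-0.455270, -0.679766) → (0.135488, -0.611616)
(x(0.46), y(0.46)) ≈ (0.1355, -0.6116)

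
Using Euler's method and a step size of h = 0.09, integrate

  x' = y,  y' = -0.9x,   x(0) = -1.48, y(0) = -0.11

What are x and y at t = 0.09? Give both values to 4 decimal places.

Euler on (x,y): x_{n+1} = x_n + h·x', y_{n+1} = y_n + h·y'.
0.000000: (-1.480000, -0.110000); f=(-0.110000, 1.332000) → (-1.489900, 0.009880)
(x(0.09), y(0.09)) ≈ (-1.4899, 0.0099)

-1.4899, 0.0099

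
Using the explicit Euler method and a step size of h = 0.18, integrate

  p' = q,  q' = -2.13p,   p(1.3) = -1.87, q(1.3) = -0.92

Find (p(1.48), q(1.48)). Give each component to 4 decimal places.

-2.0356, -0.2030

Euler on (p,q): p_{n+1} = p_n + h·p', q_{n+1} = q_n + h·q'.
1.300000: (-1.870000, -0.920000); f=(-0.920000, 3.983100) → (-2.035600, -0.203042)
(p(1.48), q(1.48)) ≈ (-2.0356, -0.2030)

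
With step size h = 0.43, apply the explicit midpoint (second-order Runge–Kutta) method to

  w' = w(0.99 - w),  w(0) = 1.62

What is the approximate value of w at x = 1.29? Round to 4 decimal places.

Midpoint: k1 = f(x_n, w_n); k2 = f(x_n + h/2, w_n + (h/2)·k1); w_{n+1} = w_n + h·k2.
x=0.000000, w=1.620000:
  k1 = f(0.000000, 1.620000) = -1.020600
  k2 = f(0.215000, 1.400571) = -0.575034
  w ← 1.620000 + 0.43·(-0.575034) = 1.372735
x=0.430000, w=1.372735:
  k1 = f(0.430000, 1.372735) = -0.525395
  k2 = f(0.645000, 1.259776) = -0.339857
  w ← 1.372735 + 0.43·(-0.339857) = 1.226597
x=0.860000, w=1.226597:
  k1 = f(0.860000, 1.226597) = -0.290209
  k2 = f(1.075000, 1.164202) = -0.202806
  w ← 1.226597 + 0.43·(-0.202806) = 1.139390
w(1.29) ≈ 1.1394

1.1394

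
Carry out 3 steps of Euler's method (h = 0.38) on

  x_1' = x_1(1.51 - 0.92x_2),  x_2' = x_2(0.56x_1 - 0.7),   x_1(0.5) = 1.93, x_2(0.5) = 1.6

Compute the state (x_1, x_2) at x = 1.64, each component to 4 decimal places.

1.5298, 2.3665

Euler on (x_1,x_2): x_1_{n+1} = x_1_n + h·x_1', x_2_{n+1} = x_2_n + h·x_2'.
0.500000: (1.930000, 1.600000); f=(0.073340, 0.609280) → (1.957869, 1.831526)
0.880000: (1.957869, 1.831526); f=(-0.342636, 0.726029) → (1.827668, 2.107418)
1.260000: (1.827668, 2.107418); f=(-0.783748, 0.681737) → (1.529843, 2.366478)
(x_1(1.64), x_2(1.64)) ≈ (1.5298, 2.3665)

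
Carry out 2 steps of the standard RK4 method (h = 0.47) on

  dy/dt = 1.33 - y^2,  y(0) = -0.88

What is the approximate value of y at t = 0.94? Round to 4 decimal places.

RK4: k1 = f(t_n, y_n); k2 = f(t_n + h/2, y_n + (h/2)·k1); k3 = f(t_n + h/2, y_n + (h/2)·k2); k4 = f(t_n + h, y_n + h·k3); y_{n+1} = y_n + (h/6)·(k1 + 2k2 + 2k3 + k4).
t=0.000000, y=-0.880000:
  k1 = f(0.000000, -0.880000) = 0.555600
  k2 = f(0.235000, -0.749434) = 0.768349
  k3 = f(0.235000, -0.699438) = 0.840786
  k4 = f(0.470000, -0.484830) = 1.094939
  y ← -0.880000 + (0.47/6)·(k1 + 2k2 + 2k3 + k4) = -0.498610
t=0.470000, y=-0.498610:
  k1 = f(0.470000, -0.498610) = 1.081388
  k2 = f(0.705000, -0.244484) = 1.270228
  k3 = f(0.705000, -0.200106) = 1.289957
  k4 = f(0.940000, 0.107670) = 1.318407
  y ← -0.498610 + (0.47/6)·(k1 + 2k2 + 2k3 + k4) = 0.090470
y(0.94) ≈ 0.0905

0.0905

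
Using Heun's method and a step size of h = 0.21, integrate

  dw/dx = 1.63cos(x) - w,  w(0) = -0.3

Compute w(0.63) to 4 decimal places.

Heun: k1 = f(x_n, w_n); k2 = f(x_n + h, w_n + h·k1); w_{n+1} = w_n + (h/2)·(k1 + k2).
x=0.000000, w=-0.300000:
  k1 = f(0.000000, -0.300000) = 1.930000
  k2 = f(0.210000, 0.105300) = 1.488890
  w ← -0.300000 + (0.21/2)·(1.930000 + 1.488890) = 0.058983
x=0.210000, w=0.058983:
  k1 = f(0.210000, 0.058983) = 1.535207
  k2 = f(0.420000, 0.381377) = 1.106958
  w ← 0.058983 + (0.21/2)·(1.535207 + 1.106958) = 0.336411
x=0.420000, w=0.336411:
  k1 = f(0.420000, 0.336411) = 1.151924
  k2 = f(0.630000, 0.578315) = 0.738770
  w ← 0.336411 + (0.21/2)·(1.151924 + 0.738770) = 0.534934
w(0.63) ≈ 0.5349

0.5349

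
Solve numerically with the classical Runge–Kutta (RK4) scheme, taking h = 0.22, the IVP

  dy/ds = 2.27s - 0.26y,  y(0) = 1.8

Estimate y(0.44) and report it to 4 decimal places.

1.8170

RK4: k1 = f(s_n, y_n); k2 = f(s_n + h/2, y_n + (h/2)·k1); k3 = f(s_n + h/2, y_n + (h/2)·k2); k4 = f(s_n + h, y_n + h·k3); y_{n+1} = y_n + (h/6)·(k1 + 2k2 + 2k3 + k4).
s=0.000000, y=1.800000:
  k1 = f(0.000000, 1.800000) = -0.468000
  k2 = f(0.110000, 1.748520) = -0.204915
  k3 = f(0.110000, 1.777459) = -0.212439
  k4 = f(0.220000, 1.753263) = 0.043552
  y ← 1.800000 + (0.22/6)·(k1 + 2k2 + 2k3 + k4) = 1.753831
s=0.220000, y=1.753831:
  k1 = f(0.220000, 1.753831) = 0.043404
  k2 = f(0.330000, 1.758605) = 0.291863
  k3 = f(0.330000, 1.785936) = 0.284757
  k4 = f(0.440000, 1.816477) = 0.526516
  y ← 1.753831 + (0.22/6)·(k1 + 2k2 + 2k3 + k4) = 1.817013
y(0.44) ≈ 1.8170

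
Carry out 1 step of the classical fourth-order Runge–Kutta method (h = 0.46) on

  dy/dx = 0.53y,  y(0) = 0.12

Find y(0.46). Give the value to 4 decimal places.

RK4: k1 = f(x_n, y_n); k2 = f(x_n + h/2, y_n + (h/2)·k1); k3 = f(x_n + h/2, y_n + (h/2)·k2); k4 = f(x_n + h, y_n + h·k3); y_{n+1} = y_n + (h/6)·(k1 + 2k2 + 2k3 + k4).
x=0.000000, y=0.120000:
  k1 = f(0.000000, 0.120000) = 0.063600
  k2 = f(0.230000, 0.134628) = 0.071353
  k3 = f(0.230000, 0.136411) = 0.072298
  k4 = f(0.460000, 0.153257) = 0.081226
  y ← 0.120000 + (0.46/6)·(k1 + 2k2 + 2k3 + k4) = 0.153130
y(0.46) ≈ 0.1531

0.1531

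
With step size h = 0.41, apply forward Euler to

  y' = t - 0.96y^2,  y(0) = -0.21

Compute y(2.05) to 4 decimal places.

1.1939

Euler: y_{n+1} = y_n + h·f(t_n, y_n).
t=0.000000, y=-0.210000: f=-0.042336 → y ← -0.210000 + 0.41·(-0.042336) = -0.227358
t=0.410000, y=-0.227358: f=0.360376 → y ← -0.227358 + 0.41·0.360376 = -0.079604
t=0.820000, y=-0.079604: f=0.813917 → y ← -0.079604 + 0.41·0.813917 = 0.254102
t=1.230000, y=0.254102: f=1.168015 → y ← 0.254102 + 0.41·1.168015 = 0.732988
t=1.640000, y=0.732988: f=1.124219 → y ← 0.732988 + 0.41·1.124219 = 1.193918
y(2.05) ≈ 1.1939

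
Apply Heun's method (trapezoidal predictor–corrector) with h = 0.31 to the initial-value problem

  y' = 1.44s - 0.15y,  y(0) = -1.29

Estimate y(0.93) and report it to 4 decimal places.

Heun: k1 = f(s_n, y_n); k2 = f(s_n + h, y_n + h·k1); y_{n+1} = y_n + (h/2)·(k1 + k2).
s=0.000000, y=-1.290000:
  k1 = f(0.000000, -1.290000) = 0.193500
  k2 = f(0.310000, -1.230015) = 0.630902
  y ← -1.290000 + (0.31/2)·(0.193500 + 0.630902) = -1.162218
s=0.310000, y=-1.162218:
  k1 = f(0.310000, -1.162218) = 0.620733
  k2 = f(0.620000, -0.969791) = 1.038269
  y ← -1.162218 + (0.31/2)·(0.620733 + 1.038269) = -0.905072
s=0.620000, y=-0.905072:
  k1 = f(0.620000, -0.905072) = 1.028561
  k2 = f(0.930000, -0.586219) = 1.427133
  y ← -0.905072 + (0.31/2)·(1.028561 + 1.427133) = -0.524440
y(0.93) ≈ -0.5244

-0.5244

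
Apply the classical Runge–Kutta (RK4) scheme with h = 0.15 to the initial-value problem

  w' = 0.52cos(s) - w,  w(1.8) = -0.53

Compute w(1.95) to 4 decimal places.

RK4: k1 = f(s_n, w_n); k2 = f(s_n + h/2, w_n + (h/2)·k1); k3 = f(s_n + h/2, w_n + (h/2)·k2); k4 = f(s_n + h, w_n + h·k3); w_{n+1} = w_n + (h/6)·(k1 + 2k2 + 2k3 + k4).
s=1.800000, w=-0.530000:
  k1 = f(1.800000, -0.530000) = 0.411855
  k2 = f(1.875000, -0.499111) = 0.343353
  k3 = f(1.875000, -0.504248) = 0.348491
  k4 = f(1.950000, -0.477726) = 0.285232
  w ← -0.530000 + (0.15/6)·(k1 + 2k2 + 2k3 + k4) = -0.477981
w(1.95) ≈ -0.4780

-0.4780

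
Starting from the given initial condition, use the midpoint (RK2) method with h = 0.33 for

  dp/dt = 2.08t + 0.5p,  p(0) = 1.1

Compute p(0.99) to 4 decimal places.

2.9844

Midpoint: k1 = f(t_n, p_n); k2 = f(t_n + h/2, p_n + (h/2)·k1); p_{n+1} = p_n + h·k2.
t=0.000000, p=1.100000:
  k1 = f(0.000000, 1.100000) = 0.550000
  k2 = f(0.165000, 1.190750) = 0.938575
  p ← 1.100000 + 0.33·0.938575 = 1.409730
t=0.330000, p=1.409730:
  k1 = f(0.330000, 1.409730) = 1.391265
  k2 = f(0.495000, 1.639288) = 1.849244
  p ← 1.409730 + 0.33·1.849244 = 2.019980
t=0.660000, p=2.019980:
  k1 = f(0.660000, 2.019980) = 2.382790
  k2 = f(0.825000, 2.413141) = 2.922570
  p ← 2.019980 + 0.33·2.922570 = 2.984429
p(0.99) ≈ 2.9844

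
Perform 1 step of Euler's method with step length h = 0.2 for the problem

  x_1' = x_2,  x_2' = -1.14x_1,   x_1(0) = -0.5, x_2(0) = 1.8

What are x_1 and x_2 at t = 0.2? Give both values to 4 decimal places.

-0.1400, 1.9140

Euler on (x_1,x_2): x_1_{n+1} = x_1_n + h·x_1', x_2_{n+1} = x_2_n + h·x_2'.
0.000000: (-0.500000, 1.800000); f=(1.800000, 0.570000) → (-0.140000, 1.914000)
(x_1(0.2), x_2(0.2)) ≈ (-0.1400, 1.9140)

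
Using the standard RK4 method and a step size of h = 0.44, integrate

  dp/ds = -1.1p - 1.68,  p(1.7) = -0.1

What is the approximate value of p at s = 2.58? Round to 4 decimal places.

-0.9848

RK4: k1 = f(s_n, p_n); k2 = f(s_n + h/2, p_n + (h/2)·k1); k3 = f(s_n + h/2, p_n + (h/2)·k2); k4 = f(s_n + h, p_n + h·k3); p_{n+1} = p_n + (h/6)·(k1 + 2k2 + 2k3 + k4).
s=1.700000, p=-0.100000:
  k1 = f(1.700000, -0.100000) = -1.570000
  k2 = f(1.920000, -0.445400) = -1.190060
  k3 = f(1.920000, -0.361813) = -1.282005
  k4 = f(2.140000, -0.664082) = -0.949509
  p ← -0.100000 + (0.44/6)·(k1 + 2k2 + 2k3 + k4) = -0.647334
s=2.140000, p=-0.647334:
  k1 = f(2.140000, -0.647334) = -0.967933
  k2 = f(2.360000, -0.860279) = -0.733693
  k3 = f(2.360000, -0.808746) = -0.790379
  k4 = f(2.580000, -0.995100) = -0.585389
  p ← -0.647334 + (0.44/6)·(k1 + 2k2 + 2k3 + k4) = -0.984775
p(2.58) ≈ -0.9848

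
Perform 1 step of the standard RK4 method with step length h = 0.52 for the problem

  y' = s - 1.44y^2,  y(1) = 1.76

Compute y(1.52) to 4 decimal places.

RK4: k1 = f(s_n, y_n); k2 = f(s_n + h/2, y_n + (h/2)·k1); k3 = f(s_n + h/2, y_n + (h/2)·k2); k4 = f(s_n + h, y_n + h·k3); y_{n+1} = y_n + (h/6)·(k1 + 2k2 + 2k3 + k4).
s=1.000000, y=1.760000:
  k1 = f(1.000000, 1.760000) = -3.460544
  k2 = f(1.260000, 0.860259) = 0.194336
  k3 = f(1.260000, 1.810527) = -3.460333
  k4 = f(1.520000, -0.039373) = 1.517768
  y ← 1.760000 + (0.52/6)·(k1 + 2k2 + 2k3 + k4) = 1.025520
y(1.52) ≈ 1.0255

1.0255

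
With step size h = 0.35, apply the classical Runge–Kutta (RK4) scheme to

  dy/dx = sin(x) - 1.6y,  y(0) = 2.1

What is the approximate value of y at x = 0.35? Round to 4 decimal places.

RK4: k1 = f(x_n, y_n); k2 = f(x_n + h/2, y_n + (h/2)·k1); k3 = f(x_n + h/2, y_n + (h/2)·k2); k4 = f(x_n + h, y_n + h·k3); y_{n+1} = y_n + (h/6)·(k1 + 2k2 + 2k3 + k4).
x=0.000000, y=2.100000:
  k1 = f(0.000000, 2.100000) = -3.360000
  k2 = f(0.175000, 1.512000) = -2.245092
  k3 = f(0.175000, 1.707109) = -2.557266
  k4 = f(0.350000, 1.204957) = -1.585033
  y ← 2.100000 + (0.35/6)·(k1 + 2k2 + 2k3 + k4) = 1.251265
y(0.35) ≈ 1.2513

1.2513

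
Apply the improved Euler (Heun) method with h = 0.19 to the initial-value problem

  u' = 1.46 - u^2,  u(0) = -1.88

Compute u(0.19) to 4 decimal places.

-2.4297

Heun: k1 = f(t_n, u_n); k2 = f(t_n + h, u_n + h·k1); u_{n+1} = u_n + (h/2)·(k1 + k2).
t=0.000000, u=-1.880000:
  k1 = f(0.000000, -1.880000) = -2.074400
  k2 = f(0.190000, -2.274136) = -3.711695
  u ← -1.880000 + (0.19/2)·(-2.074400 + (-3.711695)) = -2.429679
u(0.19) ≈ -2.4297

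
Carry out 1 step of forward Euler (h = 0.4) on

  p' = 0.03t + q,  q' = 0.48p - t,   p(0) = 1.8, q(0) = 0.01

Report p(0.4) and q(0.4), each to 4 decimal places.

1.8040, 0.3556

Euler on (p,q): p_{n+1} = p_n + h·p', q_{n+1} = q_n + h·q'.
0.000000: (1.800000, 0.010000); f=(0.010000, 0.864000) → (1.804000, 0.355600)
(p(0.4), q(0.4)) ≈ (1.8040, 0.3556)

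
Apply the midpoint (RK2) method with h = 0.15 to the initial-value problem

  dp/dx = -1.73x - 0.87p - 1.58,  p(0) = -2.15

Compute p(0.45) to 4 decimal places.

Midpoint: k1 = f(x_n, p_n); k2 = f(x_n + h/2, p_n + (h/2)·k1); p_{n+1} = p_n + h·k2.
x=0.000000, p=-2.150000:
  k1 = f(0.000000, -2.150000) = 0.290500
  k2 = f(0.075000, -2.128213) = 0.141795
  p ← -2.150000 + 0.15·0.141795 = -2.128731
x=0.150000, p=-2.128731:
  k1 = f(0.150000, -2.128731) = 0.012496
  k2 = f(0.225000, -2.127794) = -0.118070
  p ← -2.128731 + 0.15·(-0.118070) = -2.146441
x=0.300000, p=-2.146441:
  k1 = f(0.300000, -2.146441) = -0.231596
  k2 = f(0.375000, -2.163811) = -0.346235
  p ← -2.146441 + 0.15·(-0.346235) = -2.198376
p(0.45) ≈ -2.1984

-2.1984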